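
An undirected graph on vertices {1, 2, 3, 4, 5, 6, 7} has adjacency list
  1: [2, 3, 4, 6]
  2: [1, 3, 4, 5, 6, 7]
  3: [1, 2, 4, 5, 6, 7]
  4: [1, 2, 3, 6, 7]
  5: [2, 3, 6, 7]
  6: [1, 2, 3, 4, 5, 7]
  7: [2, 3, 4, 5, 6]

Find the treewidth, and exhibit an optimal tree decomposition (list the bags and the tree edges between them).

Treewidth 4.
Bags: B1 = {1, 2, 3, 4, 6}  B2 = {2, 3, 4, 6, 7}  B3 = {2, 3, 5, 6, 7}
Tree: B1–B2, B2–B3

Each bag holds 5 vertices, so the decomposition has width 4, which upper-bounds the treewidth. For the lower bound, the 5 vertices {1, 2, 3, 4, 6} are pairwise adjacent, and any tree decomposition puts a clique entirely inside one bag — forcing width ≥ 4. The upper and lower bounds meet at 4, so that is the treewidth.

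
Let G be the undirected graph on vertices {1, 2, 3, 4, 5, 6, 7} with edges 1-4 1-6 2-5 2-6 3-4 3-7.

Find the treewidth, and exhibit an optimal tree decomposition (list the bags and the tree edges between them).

Every bag has size at most 2, so the width is 2 − 1 = 1 and tw(G) ≤ 1. G has an edge, so its treewidth is at least 1. Hence tw(G) = 1 exactly.

Treewidth 1.
One optimal decomposition is:
Bags: B1 = {2, 5}  B2 = {2, 6}  B3 = {1, 6}  B4 = {1, 4}  B5 = {3, 4}  B6 = {3, 7}
Tree: B1–B2, B2–B3, B3–B4, B4–B5, B5–B6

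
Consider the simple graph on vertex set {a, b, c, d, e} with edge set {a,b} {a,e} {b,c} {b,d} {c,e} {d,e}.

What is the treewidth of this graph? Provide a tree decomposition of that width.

Treewidth 2.
Bags: B1 = {b, d, e}  B2 = {a, b, e}  B3 = {b, c, e}
Tree: B1–B2, B2–B3

Each bag holds 3 vertices, so the decomposition has width 2, which upper-bounds the treewidth. The edges d–b–a–e–d form a cycle, so G is not a tree and its treewidth is at least 2. Combining the bounds, tw(G) = 2.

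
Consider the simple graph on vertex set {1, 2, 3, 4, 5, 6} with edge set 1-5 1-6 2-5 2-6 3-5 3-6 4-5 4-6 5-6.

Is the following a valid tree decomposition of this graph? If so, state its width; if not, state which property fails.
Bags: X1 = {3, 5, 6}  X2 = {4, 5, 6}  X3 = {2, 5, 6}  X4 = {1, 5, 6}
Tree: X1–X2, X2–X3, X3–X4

Yes; width 2.

Every vertex of G appears in some bag (union = {1, 2, 3, 4, 5, 6}); every edge is covered by a bag; and for each vertex v the set of bags containing v is connected in the bag tree. The decomposition is therefore valid. The largest bag has 3 vertices, so the width is 2.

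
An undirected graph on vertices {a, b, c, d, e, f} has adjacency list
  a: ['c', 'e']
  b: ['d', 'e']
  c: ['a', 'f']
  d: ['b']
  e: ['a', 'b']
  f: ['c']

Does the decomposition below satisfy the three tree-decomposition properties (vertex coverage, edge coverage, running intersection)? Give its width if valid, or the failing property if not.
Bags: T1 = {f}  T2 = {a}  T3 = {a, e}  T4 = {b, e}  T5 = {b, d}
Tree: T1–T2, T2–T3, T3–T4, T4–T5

A tree decomposition must satisfy three properties: every vertex lies in some bag; for every edge, both endpoints lie together in some bag; and for every vertex, the bags containing it form a connected subtree. Here vertex c appears in no bag, so the decomposition is invalid.

No — vertex c appears in no bag.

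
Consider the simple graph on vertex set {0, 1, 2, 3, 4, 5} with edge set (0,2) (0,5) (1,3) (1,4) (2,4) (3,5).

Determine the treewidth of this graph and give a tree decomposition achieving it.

Every bag has size at most 3, so the width is 3 − 1 = 2 and tw(G) ≤ 2. The edges 4–2–0–5–3–1–4 form a cycle, so G is not a tree and its treewidth is at least 2. The upper and lower bounds meet at 2, so that is the treewidth.

Treewidth 2.
One optimal decomposition is:
Bags: B1 = {0, 2, 4}  B2 = {0, 4, 5}  B3 = {3, 4, 5}  B4 = {1, 3, 4}
Tree: B1–B2, B2–B3, B3–B4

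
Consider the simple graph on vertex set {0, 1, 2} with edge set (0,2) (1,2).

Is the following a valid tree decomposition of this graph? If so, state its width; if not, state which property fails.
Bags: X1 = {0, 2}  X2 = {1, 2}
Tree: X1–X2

Every vertex of G appears in some bag (union = {0, 1, 2}); every edge is covered by a bag; and for each vertex v the set of bags containing v is connected in the bag tree. The decomposition is therefore valid. The largest bag has 2 vertices, so the width is 1.

Yes; width 1.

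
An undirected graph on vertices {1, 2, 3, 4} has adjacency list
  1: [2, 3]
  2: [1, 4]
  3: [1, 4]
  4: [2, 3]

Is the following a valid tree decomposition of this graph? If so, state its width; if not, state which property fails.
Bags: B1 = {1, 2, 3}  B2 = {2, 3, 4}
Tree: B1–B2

Checking the three conditions: (i) the bags cover all of {1, 2, 3, 4}; (ii) for each edge, some bag contains both endpoints; (iii) the bags containing any fixed vertex form a subtree. All hold, so the decomposition is valid with width 3 − 1 = 2.

Yes; width 2.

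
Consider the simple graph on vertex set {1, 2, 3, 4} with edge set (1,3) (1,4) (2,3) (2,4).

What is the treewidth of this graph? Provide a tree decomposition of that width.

Treewidth 2.
Bags: B1 = {1, 2, 4}  B2 = {1, 2, 3}
Tree: B1–B2

The largest bag has 3 vertices, giving width 2; this decomposition certifies tw(G) ≤ 2. For the lower bound, G contains the cycle 1–4–2–3–1, so G is not a forest; only forests have treewidth ≤ 1, hence tw(G) ≥ 2. The upper and lower bounds meet at 2, so that is the treewidth.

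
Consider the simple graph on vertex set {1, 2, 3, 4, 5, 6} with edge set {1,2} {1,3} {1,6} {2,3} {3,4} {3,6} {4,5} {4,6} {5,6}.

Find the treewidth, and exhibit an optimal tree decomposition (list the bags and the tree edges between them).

Every bag has size at most 3, so the width is 3 − 1 = 2 and tw(G) ≤ 2. For the lower bound, the 3 vertices {1, 2, 3} are pairwise adjacent, and any tree decomposition puts a clique entirely inside one bag — forcing width ≥ 2. The upper and lower bounds meet at 2, so that is the treewidth.

Treewidth 2.
One optimal decomposition is:
Bags: B1 = {1, 3, 6}  B2 = {3, 4, 6}  B3 = {4, 5, 6}  B4 = {1, 2, 3}
Tree: B1–B2, B2–B3, B1–B4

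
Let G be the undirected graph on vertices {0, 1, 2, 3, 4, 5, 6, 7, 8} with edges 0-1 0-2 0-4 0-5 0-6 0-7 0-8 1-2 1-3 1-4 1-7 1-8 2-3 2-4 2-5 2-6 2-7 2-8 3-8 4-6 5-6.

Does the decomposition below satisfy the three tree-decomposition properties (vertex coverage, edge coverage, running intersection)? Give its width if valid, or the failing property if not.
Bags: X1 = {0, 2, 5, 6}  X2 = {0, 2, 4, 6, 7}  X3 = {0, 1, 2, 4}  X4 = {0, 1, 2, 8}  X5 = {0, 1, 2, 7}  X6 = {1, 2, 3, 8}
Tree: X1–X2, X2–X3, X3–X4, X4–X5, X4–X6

No — bags containing vertex 7 are not connected in the tree.

A tree decomposition must satisfy three properties: every vertex lies in some bag; for every edge, both endpoints lie together in some bag; and for every vertex, the bags containing it form a connected subtree. Here bags containing vertex 7 are not connected in the tree, so the decomposition is invalid.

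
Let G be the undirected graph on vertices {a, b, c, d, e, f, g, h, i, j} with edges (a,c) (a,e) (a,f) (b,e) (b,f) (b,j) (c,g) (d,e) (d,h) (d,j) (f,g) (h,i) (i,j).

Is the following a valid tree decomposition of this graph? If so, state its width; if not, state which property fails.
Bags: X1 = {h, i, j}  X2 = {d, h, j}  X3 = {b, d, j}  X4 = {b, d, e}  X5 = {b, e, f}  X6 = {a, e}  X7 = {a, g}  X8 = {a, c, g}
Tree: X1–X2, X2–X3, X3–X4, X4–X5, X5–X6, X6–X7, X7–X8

No — edge (f,a) lies in no bag.

A tree decomposition must satisfy three properties: every vertex lies in some bag; for every edge, both endpoints lie together in some bag; and for every vertex, the bags containing it form a connected subtree. Here edge (f,a) lies in no bag, so the decomposition is invalid.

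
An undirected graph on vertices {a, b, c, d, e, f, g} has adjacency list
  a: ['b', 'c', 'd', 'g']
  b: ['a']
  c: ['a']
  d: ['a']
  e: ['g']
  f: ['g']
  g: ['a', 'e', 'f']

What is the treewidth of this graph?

1

A width-1 tree decomposition is:
Bags: B1 = {a, c}  B2 = {a, d}  B3 = {a, g}  B4 = {a, b}  B5 = {e, g}  B6 = {f, g}
Tree: B1–B2, B2–B3, B1–B4, B3–B5, B5–B6
Every bag has size at most 2, so the width is 2 − 1 = 1 and tw(G) ≤ 1. Since G has at least one edge (e.g. a–c), it is not an edgeless graph, so tw(G) ≥ 1. The upper and lower bounds meet at 1, so that is the treewidth.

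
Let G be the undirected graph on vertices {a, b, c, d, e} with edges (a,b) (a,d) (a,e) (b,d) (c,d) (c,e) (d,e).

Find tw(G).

A width-2 tree decomposition is:
Bags: B1 = {a, d, e}  B2 = {c, d, e}  B3 = {a, b, d}
Tree: B1–B2, B1–B3
Each bag holds 3 vertices, so the decomposition has width 2, which upper-bounds the treewidth. On the other hand G contains the 3-clique {c, d, e}. A clique must lie in a single bag of any decomposition, so no decomposition can have width below 2. The upper and lower bounds meet at 2, so that is the treewidth.

2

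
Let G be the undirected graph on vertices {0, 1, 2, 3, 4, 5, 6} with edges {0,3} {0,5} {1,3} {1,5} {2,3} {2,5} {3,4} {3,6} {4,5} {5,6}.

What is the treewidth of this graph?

A width-2 tree decomposition is:
Bags: B1 = {0, 3, 5}  B2 = {2, 3, 5}  B3 = {3, 5, 6}  B4 = {1, 3, 5}  B5 = {3, 4, 5}
Tree: B1–B2, B2–B3, B3–B4, B4–B5
Every bag has size at most 3, so the width is 3 − 1 = 2 and tw(G) ≤ 2. The edges 3–0–5–2–3 form a cycle, so G is not a tree and its treewidth is at least 2. The upper and lower bounds meet at 2, so that is the treewidth.

2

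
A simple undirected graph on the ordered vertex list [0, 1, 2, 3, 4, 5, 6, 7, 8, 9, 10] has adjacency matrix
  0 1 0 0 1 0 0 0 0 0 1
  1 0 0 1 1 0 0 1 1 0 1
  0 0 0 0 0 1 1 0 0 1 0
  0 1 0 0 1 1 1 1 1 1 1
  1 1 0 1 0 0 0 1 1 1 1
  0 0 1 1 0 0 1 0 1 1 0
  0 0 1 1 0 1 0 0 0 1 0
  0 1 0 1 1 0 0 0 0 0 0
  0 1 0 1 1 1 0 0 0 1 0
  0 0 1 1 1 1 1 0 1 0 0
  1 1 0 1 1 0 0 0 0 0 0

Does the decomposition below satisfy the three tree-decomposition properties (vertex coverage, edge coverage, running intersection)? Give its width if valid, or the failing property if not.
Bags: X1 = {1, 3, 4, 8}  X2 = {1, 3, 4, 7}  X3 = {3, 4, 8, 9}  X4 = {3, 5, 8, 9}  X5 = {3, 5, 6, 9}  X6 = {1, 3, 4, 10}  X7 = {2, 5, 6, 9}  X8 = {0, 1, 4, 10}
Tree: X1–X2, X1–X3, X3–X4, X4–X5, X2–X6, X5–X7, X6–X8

Yes; width 3.

Checking the three conditions: (i) the bags cover all of {0, 1, 2, 3, 4, 5, 6, 7, 8, 9, 10}; (ii) for each edge, some bag contains both endpoints; (iii) the bags containing any fixed vertex form a subtree. All hold, so the decomposition is valid with width 4 − 1 = 3.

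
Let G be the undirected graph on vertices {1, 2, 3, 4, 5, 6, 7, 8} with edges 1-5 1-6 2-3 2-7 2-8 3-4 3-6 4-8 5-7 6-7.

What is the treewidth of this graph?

A width-2 tree decomposition is:
Bags: B1 = {1, 5, 6}  B2 = {5, 6, 7}  B3 = {3, 6, 7}  B4 = {2, 3, 7}  B5 = {2, 3, 4}  B6 = {2, 4, 8}
Tree: B1–B2, B2–B3, B3–B4, B4–B5, B5–B6
Each bag holds 3 vertices, so the decomposition has width 2, which upper-bounds the treewidth. Since 1–5–7–6–1 is a cycle in G, G is not acyclic. Forests are exactly the graphs of treewidth ≤ 1, so tw(G) ≥ 2. Combining the bounds, tw(G) = 2.

2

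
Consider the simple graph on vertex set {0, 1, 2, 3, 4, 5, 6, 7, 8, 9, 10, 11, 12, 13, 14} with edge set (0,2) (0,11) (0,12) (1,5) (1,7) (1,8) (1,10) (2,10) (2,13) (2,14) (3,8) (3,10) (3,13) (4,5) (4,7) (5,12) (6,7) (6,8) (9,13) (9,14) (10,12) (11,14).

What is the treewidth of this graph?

3

A width-3 tree decomposition is:
Bags: B1 = {0, 9, 11, 14}  B2 = {0, 2, 9, 14}  B3 = {0, 2, 9, 13}  B4 = {0, 2, 12, 13}  B5 = {2, 10, 12, 13}  B6 = {3, 10, 12, 13}  B7 = {3, 5, 10, 12}  B8 = {1, 3, 5, 10}  B9 = {1, 3, 5, 8}  B10 = {1, 4, 5, 8}  B11 = {1, 4, 7, 8}  B12 = {4, 6, 7, 8}
Tree: B1–B2, B2–B3, B3–B4, B4–B5, B5–B6, B6–B7, B7–B8, B8–B9, B9–B10, B10–B11, B11–B12
The largest bag has 4 vertices, giving width 3; this decomposition certifies tw(G) ≤ 3. For the lower bound: the 4 vertex sets {9,11,14}, {0}, {2}, {3,10,12,13} are disjoint, each induces a connected subgraph, and every pair is joined by at least one edge of G. Contracting each set to a single vertex therefore yields K_{4} as a minor, and since treewidth is minor-monotone, tw(G) ≥ tw(K_{4}) = 3. The upper and lower bounds meet at 3, so that is the treewidth.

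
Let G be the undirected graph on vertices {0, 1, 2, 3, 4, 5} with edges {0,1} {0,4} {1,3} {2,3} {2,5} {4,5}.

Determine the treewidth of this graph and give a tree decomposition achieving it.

The largest bag has 3 vertices, giving width 2; this decomposition certifies tw(G) ≤ 2. Since 2–3–1–0–4–5–2 is a cycle in G, G is not acyclic. Forests are exactly the graphs of treewidth ≤ 1, so tw(G) ≥ 2. Therefore the treewidth is 2.

Treewidth 2.
One such decomposition:
Bags: B1 = {1, 2, 3}  B2 = {0, 1, 2}  B3 = {0, 2, 4}  B4 = {2, 4, 5}
Tree: B1–B2, B2–B3, B3–B4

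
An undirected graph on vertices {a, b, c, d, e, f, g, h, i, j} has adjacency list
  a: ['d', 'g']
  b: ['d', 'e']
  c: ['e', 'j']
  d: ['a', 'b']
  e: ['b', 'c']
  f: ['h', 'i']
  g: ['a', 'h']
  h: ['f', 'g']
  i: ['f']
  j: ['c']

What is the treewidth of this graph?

1

A width-1 tree decomposition is:
Bags: B1 = {c, j}  B2 = {c, e}  B3 = {b, e}  B4 = {b, d}  B5 = {a, d}  B6 = {a, g}  B7 = {g, h}  B8 = {f, h}  B9 = {f, i}
Tree: B1–B2, B2–B3, B3–B4, B4–B5, B5–B6, B6–B7, B7–B8, B8–B9
Each bag holds 2 vertices, so the decomposition has width 1, which upper-bounds the treewidth. G has an edge, so its treewidth is at least 1. Hence tw(G) = 1 exactly.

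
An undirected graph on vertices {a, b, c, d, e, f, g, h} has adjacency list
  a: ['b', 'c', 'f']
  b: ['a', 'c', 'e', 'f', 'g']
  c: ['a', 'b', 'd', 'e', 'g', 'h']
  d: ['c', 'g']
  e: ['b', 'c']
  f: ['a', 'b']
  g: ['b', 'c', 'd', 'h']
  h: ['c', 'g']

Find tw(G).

2

A width-2 tree decomposition is:
Bags: B1 = {b, c, g}  B2 = {c, g, h}  B3 = {a, b, c}  B4 = {c, d, g}  B5 = {b, c, e}  B6 = {a, b, f}
Tree: B1–B2, B1–B3, B1–B4, B3–B5, B3–B6
Every bag has size at most 3, so the width is 3 − 1 = 2 and tw(G) ≤ 2. For the lower bound, the 3 vertices {c, d, g} are pairwise adjacent, and any tree decomposition puts a clique entirely inside one bag — forcing width ≥ 2. Hence tw(G) = 2 exactly.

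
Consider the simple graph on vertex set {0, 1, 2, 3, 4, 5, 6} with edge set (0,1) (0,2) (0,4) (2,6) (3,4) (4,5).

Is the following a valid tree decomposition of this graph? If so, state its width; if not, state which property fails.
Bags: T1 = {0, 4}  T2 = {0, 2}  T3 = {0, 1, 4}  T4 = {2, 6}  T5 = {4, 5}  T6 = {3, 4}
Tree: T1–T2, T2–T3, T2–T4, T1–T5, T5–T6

No — bags containing vertex 4 are not connected in the tree.

A tree decomposition must satisfy three properties: every vertex lies in some bag; for every edge, both endpoints lie together in some bag; and for every vertex, the bags containing it form a connected subtree. Here bags containing vertex 4 are not connected in the tree, so the decomposition is invalid.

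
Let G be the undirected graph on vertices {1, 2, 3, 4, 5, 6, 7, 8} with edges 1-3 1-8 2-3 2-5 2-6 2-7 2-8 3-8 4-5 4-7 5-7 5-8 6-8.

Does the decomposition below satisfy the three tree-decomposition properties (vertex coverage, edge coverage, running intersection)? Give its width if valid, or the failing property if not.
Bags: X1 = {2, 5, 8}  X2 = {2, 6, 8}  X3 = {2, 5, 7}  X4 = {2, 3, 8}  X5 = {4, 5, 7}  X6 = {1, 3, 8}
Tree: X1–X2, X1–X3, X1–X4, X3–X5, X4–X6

Checking the three conditions: (i) the bags cover all of {1, 2, 3, 4, 5, 6, 7, 8}; (ii) for each edge, some bag contains both endpoints; (iii) the bags containing any fixed vertex form a subtree. All hold, so the decomposition is valid with width 3 − 1 = 2.

Yes; width 2.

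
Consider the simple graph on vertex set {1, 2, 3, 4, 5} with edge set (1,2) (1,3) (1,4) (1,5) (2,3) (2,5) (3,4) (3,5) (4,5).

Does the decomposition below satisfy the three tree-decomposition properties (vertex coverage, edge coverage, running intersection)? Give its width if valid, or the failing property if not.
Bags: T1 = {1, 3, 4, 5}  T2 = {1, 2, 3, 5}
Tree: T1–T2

Yes; width 3.

Vertex coverage: the bags together contain {1, 2, 3, 4, 5}, the full vertex set. Edge coverage: each edge of G has both endpoints in at least one bag. Running intersection: for every vertex, the bags containing it form a connected subtree. All three properties hold, so this is a valid tree decomposition of width max|bag| − 1 = 3, and hence tw(G) ≤ 3.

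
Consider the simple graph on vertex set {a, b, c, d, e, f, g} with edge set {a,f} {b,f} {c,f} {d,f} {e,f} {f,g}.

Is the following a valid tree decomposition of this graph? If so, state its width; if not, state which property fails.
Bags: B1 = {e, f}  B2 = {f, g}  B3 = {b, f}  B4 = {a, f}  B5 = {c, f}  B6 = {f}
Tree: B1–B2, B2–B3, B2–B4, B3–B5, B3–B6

No — vertex d appears in no bag.

A tree decomposition must satisfy three properties: every vertex lies in some bag; for every edge, both endpoints lie together in some bag; and for every vertex, the bags containing it form a connected subtree. Here vertex d appears in no bag, so the decomposition is invalid.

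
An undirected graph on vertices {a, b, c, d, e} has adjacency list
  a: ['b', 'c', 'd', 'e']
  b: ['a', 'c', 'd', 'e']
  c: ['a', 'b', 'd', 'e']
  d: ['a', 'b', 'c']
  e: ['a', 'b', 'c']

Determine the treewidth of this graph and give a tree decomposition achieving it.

The largest bag has 4 vertices, giving width 3; this decomposition certifies tw(G) ≤ 3. For the lower bound, the 4 vertices {a, b, c, d} are pairwise adjacent, and any tree decomposition puts a clique entirely inside one bag — forcing width ≥ 3. The upper and lower bounds meet at 3, so that is the treewidth.

Treewidth 3.
One such decomposition:
Bags: B1 = {a, b, c, d}  B2 = {a, b, c, e}
Tree: B1–B2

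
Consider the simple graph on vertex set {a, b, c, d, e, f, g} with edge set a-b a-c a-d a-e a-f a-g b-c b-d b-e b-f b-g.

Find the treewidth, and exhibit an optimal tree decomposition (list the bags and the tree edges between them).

Treewidth 2.
One such decomposition:
Bags: B1 = {a, b, g}  B2 = {a, b, e}  B3 = {a, b, c}  B4 = {a, b, f}  B5 = {a, b, d}
Tree: B1–B2, B2–B3, B3–B4, B3–B5

Every bag has size at most 3, so the width is 3 − 1 = 2 and tw(G) ≤ 2. For the lower bound, the 3 vertices {a, b, d} are pairwise adjacent, and any tree decomposition puts a clique entirely inside one bag — forcing width ≥ 2. Therefore the treewidth is 2.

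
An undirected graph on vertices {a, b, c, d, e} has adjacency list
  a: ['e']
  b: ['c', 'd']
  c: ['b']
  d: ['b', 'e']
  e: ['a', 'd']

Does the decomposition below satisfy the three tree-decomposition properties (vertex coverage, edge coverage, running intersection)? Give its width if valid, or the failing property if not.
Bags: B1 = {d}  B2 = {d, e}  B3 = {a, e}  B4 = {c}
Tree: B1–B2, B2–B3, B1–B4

No — vertex b appears in no bag.

A tree decomposition must satisfy three properties: every vertex lies in some bag; for every edge, both endpoints lie together in some bag; and for every vertex, the bags containing it form a connected subtree. Here vertex b appears in no bag, so the decomposition is invalid.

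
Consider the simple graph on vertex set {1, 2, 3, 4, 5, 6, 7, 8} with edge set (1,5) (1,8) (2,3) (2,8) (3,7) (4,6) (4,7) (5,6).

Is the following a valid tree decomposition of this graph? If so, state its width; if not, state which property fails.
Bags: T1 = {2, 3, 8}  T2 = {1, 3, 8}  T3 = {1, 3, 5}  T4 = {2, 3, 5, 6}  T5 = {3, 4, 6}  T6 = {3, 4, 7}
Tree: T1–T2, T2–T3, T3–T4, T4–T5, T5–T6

A tree decomposition must satisfy three properties: every vertex lies in some bag; for every edge, both endpoints lie together in some bag; and for every vertex, the bags containing it form a connected subtree. Here bags containing vertex 2 are not connected in the tree, so the decomposition is invalid.

No — bags containing vertex 2 are not connected in the tree.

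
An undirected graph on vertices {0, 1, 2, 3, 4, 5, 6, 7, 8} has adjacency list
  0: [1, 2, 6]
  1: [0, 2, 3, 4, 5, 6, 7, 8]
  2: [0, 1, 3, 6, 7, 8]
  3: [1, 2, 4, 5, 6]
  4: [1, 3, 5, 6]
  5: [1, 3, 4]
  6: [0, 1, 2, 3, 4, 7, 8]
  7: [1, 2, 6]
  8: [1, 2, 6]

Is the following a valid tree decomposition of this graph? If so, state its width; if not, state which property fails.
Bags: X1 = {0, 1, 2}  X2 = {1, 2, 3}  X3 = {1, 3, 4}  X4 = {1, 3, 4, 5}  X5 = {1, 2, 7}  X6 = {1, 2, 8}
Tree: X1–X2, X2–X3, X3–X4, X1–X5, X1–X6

No — vertex 6 appears in no bag.

A tree decomposition must satisfy three properties: every vertex lies in some bag; for every edge, both endpoints lie together in some bag; and for every vertex, the bags containing it form a connected subtree. Here vertex 6 appears in no bag, so the decomposition is invalid.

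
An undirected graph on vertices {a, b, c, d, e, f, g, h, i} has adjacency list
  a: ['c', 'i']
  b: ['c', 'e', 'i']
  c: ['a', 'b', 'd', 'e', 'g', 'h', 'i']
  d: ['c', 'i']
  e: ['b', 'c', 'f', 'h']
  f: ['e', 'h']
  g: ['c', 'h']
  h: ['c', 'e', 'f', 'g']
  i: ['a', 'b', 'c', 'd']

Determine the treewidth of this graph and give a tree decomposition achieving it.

Treewidth 2.
One optimal decomposition is:
Bags: B1 = {b, c, i}  B2 = {b, c, e}  B3 = {a, c, i}  B4 = {c, d, i}  B5 = {c, e, h}  B6 = {e, f, h}  B7 = {c, g, h}
Tree: B1–B2, B1–B3, B1–B4, B2–B5, B5–B6, B5–B7

Each bag holds 3 vertices, so the decomposition has width 2, which upper-bounds the treewidth. Conversely, {c, g, h} is a clique of size 3, and the vertices of any clique must share a bag in every tree decomposition; so some bag has ≥ 3 vertices and tw(G) ≥ 2. The upper and lower bounds meet at 2, so that is the treewidth.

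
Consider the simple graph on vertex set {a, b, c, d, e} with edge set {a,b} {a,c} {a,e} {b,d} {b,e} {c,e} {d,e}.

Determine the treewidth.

2

A width-2 tree decomposition is:
Bags: B1 = {a, c, e}  B2 = {a, b, e}  B3 = {b, d, e}
Tree: B1–B2, B2–B3
Each bag holds 3 vertices, so the decomposition has width 2, which upper-bounds the treewidth. On the other hand G contains the 3-clique {b, d, e}. A clique must lie in a single bag of any decomposition, so no decomposition can have width below 2. Hence tw(G) = 2 exactly.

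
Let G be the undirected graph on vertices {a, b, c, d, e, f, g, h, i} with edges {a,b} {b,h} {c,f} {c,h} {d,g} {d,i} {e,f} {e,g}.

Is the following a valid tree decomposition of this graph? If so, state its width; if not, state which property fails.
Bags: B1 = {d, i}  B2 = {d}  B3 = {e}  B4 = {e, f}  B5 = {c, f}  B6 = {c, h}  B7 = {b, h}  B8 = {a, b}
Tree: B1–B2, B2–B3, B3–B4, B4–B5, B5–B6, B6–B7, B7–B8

No — vertex g appears in no bag.

A tree decomposition must satisfy three properties: every vertex lies in some bag; for every edge, both endpoints lie together in some bag; and for every vertex, the bags containing it form a connected subtree. Here vertex g appears in no bag, so the decomposition is invalid.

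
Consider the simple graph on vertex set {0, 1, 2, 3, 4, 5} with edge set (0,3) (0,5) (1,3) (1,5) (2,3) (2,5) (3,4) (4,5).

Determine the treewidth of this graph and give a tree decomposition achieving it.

Treewidth 2.
One optimal decomposition is:
Bags: B1 = {1, 3, 5}  B2 = {0, 3, 5}  B3 = {3, 4, 5}  B4 = {2, 3, 5}
Tree: B1–B2, B2–B3, B3–B4

Every bag has size at most 3, so the width is 3 − 1 = 2 and tw(G) ≤ 2. For the lower bound, G contains the cycle 1–3–0–5–1, so G is not a forest; only forests have treewidth ≤ 1, hence tw(G) ≥ 2. Combining the bounds, tw(G) = 2.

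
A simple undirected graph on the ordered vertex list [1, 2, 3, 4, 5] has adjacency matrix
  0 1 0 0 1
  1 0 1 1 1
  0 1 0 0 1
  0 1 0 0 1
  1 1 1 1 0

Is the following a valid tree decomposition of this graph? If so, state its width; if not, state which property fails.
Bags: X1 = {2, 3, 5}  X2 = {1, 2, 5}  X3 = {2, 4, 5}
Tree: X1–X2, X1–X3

Yes; width 2.

Vertex coverage: the bags together contain {1, 2, 3, 4, 5}, the full vertex set. Edge coverage: each edge of G has both endpoints in at least one bag. Running intersection: for every vertex, the bags containing it form a connected subtree. All three properties hold, so this is a valid tree decomposition of width max|bag| − 1 = 2, and hence tw(G) ≤ 2.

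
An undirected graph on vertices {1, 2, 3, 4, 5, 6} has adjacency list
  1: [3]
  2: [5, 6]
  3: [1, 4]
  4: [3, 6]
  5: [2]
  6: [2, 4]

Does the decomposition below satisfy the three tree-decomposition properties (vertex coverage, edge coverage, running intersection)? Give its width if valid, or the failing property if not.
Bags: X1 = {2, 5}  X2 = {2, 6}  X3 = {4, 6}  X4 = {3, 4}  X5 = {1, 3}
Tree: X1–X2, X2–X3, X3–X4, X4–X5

Yes; width 1.

Every vertex of G appears in some bag (union = {1, 2, 3, 4, 5, 6}); every edge is covered by a bag; and for each vertex v the set of bags containing v is connected in the bag tree. The decomposition is therefore valid. The largest bag has 2 vertices, so the width is 1.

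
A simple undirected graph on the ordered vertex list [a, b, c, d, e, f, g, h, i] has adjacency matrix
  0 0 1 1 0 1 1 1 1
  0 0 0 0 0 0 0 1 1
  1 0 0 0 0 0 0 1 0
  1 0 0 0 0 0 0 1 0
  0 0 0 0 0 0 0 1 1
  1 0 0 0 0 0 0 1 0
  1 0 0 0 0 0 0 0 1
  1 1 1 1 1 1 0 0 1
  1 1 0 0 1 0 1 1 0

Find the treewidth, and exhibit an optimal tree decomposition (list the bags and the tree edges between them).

Treewidth 2.
Bags: B1 = {a, h, i}  B2 = {e, h, i}  B3 = {a, f, h}  B4 = {a, c, h}  B5 = {a, d, h}  B6 = {b, h, i}  B7 = {a, g, i}
Tree: B1–B2, B1–B3, B3–B4, B3–B5, B1–B6, B1–B7

Every bag has size at most 3, so the width is 3 − 1 = 2 and tw(G) ≤ 2. Conversely, {a, g, i} is a clique of size 3, and the vertices of any clique must share a bag in every tree decomposition; so some bag has ≥ 3 vertices and tw(G) ≥ 2. Therefore the treewidth is 2.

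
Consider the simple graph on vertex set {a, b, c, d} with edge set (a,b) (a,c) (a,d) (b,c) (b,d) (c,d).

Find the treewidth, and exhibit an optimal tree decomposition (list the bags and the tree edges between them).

A single bag containing all 4 vertices is trivially a valid decomposition of width 3. For the lower bound, the 4 vertices {a, b, c, d} are pairwise adjacent, and any tree decomposition puts a clique entirely inside one bag — forcing width ≥ 3. Hence tw(G) = 3 exactly.

Treewidth 3.
One optimal decomposition is:
Bags: B1 = {a, b, c, d}
Tree: (single bag)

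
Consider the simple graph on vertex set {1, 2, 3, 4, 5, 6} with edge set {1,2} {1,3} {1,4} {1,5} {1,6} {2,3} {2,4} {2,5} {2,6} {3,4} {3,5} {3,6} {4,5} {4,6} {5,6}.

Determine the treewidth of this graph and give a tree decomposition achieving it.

A single bag containing all 6 vertices is trivially a valid decomposition of width 5. Conversely, {1, 2, 3, 4, 5, 6} is a clique of size 6, and the vertices of any clique must share a bag in every tree decomposition; so some bag has ≥ 6 vertices and tw(G) ≥ 5. Hence tw(G) = 5 exactly.

Treewidth 5.
One such decomposition:
Bags: B1 = {1, 2, 3, 4, 5, 6}
Tree: (single bag)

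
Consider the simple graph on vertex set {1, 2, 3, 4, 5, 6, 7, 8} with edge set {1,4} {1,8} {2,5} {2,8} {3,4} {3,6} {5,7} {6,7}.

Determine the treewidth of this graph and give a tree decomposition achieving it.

Treewidth 2.
One such decomposition:
Bags: B1 = {1, 2, 8}  B2 = {1, 2, 5}  B3 = {1, 5, 7}  B4 = {1, 6, 7}  B5 = {1, 3, 6}  B6 = {1, 3, 4}
Tree: B1–B2, B2–B3, B3–B4, B4–B5, B5–B6

Every bag has size at most 3, so the width is 3 − 1 = 2 and tw(G) ≤ 2. For the lower bound, G contains the cycle 1–8–2–5–7–6–3–4–1, so G is not a forest; only forests have treewidth ≤ 1, hence tw(G) ≥ 2. Therefore the treewidth is 2.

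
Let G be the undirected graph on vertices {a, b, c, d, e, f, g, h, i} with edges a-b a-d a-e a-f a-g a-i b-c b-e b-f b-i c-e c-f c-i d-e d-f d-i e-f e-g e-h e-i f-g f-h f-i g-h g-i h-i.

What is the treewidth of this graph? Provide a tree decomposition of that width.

Treewidth 4.
One such decomposition:
Bags: B1 = {a, d, e, f, i}  B2 = {a, b, e, f, i}  B3 = {a, e, f, g, i}  B4 = {e, f, g, h, i}  B5 = {b, c, e, f, i}
Tree: B1–B2, B1–B3, B3–B4, B2–B5

Every bag has size at most 5, so the width is 5 − 1 = 4 and tw(G) ≤ 4. Conversely, {e, f, g, h, i} is a clique of size 5, and the vertices of any clique must share a bag in every tree decomposition; so some bag has ≥ 5 vertices and tw(G) ≥ 4. Hence tw(G) = 4 exactly.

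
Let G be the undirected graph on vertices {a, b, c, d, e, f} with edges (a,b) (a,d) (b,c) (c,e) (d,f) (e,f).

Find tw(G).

A width-2 tree decomposition is:
Bags: B1 = {a, b, d}  B2 = {b, d, f}  B3 = {b, e, f}  B4 = {b, c, e}
Tree: B1–B2, B2–B3, B3–B4
Each bag holds 3 vertices, so the decomposition has width 2, which upper-bounds the treewidth. Since b–a–d–f–e–c–b is a cycle in G, G is not acyclic. Forests are exactly the graphs of treewidth ≤ 1, so tw(G) ≥ 2. Therefore the treewidth is 2.

2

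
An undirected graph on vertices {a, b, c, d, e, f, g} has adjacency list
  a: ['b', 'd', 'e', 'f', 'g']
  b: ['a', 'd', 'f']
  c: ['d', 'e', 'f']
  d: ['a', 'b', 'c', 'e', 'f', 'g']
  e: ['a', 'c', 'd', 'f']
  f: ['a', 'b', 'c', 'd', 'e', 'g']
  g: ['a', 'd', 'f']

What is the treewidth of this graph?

3

A width-3 tree decomposition is:
Bags: B1 = {a, d, e, f}  B2 = {c, d, e, f}  B3 = {a, b, d, f}  B4 = {a, d, f, g}
Tree: B1–B2, B1–B3, B3–B4
Every bag has size at most 4, so the width is 4 − 1 = 3 and tw(G) ≤ 3. Conversely, {c, d, e, f} is a clique of size 4, and the vertices of any clique must share a bag in every tree decomposition; so some bag has ≥ 4 vertices and tw(G) ≥ 3. Therefore the treewidth is 3.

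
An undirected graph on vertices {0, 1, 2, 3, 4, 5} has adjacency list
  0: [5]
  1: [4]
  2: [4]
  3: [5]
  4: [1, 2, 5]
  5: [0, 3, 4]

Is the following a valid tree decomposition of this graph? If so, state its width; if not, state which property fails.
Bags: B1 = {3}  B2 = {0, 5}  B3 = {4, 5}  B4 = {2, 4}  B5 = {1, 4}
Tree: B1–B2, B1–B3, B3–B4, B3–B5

A tree decomposition must satisfy three properties: every vertex lies in some bag; for every edge, both endpoints lie together in some bag; and for every vertex, the bags containing it form a connected subtree. Here edge (5,3) lies in no bag, so the decomposition is invalid.

No — edge (5,3) lies in no bag.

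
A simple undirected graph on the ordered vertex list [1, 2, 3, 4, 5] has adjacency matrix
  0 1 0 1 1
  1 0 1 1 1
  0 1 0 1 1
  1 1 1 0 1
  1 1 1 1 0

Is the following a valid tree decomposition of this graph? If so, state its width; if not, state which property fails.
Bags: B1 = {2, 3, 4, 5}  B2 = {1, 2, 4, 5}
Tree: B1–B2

Every vertex of G appears in some bag (union = {1, 2, 3, 4, 5}); every edge is covered by a bag; and for each vertex v the set of bags containing v is connected in the bag tree. The decomposition is therefore valid. The largest bag has 4 vertices, so the width is 3.

Yes; width 3.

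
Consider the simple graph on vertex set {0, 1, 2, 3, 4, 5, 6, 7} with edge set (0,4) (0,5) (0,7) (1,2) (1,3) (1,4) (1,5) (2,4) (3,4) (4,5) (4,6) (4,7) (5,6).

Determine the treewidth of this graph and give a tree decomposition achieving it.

Treewidth 2.
One such decomposition:
Bags: B1 = {1, 4, 5}  B2 = {4, 5, 6}  B3 = {1, 2, 4}  B4 = {1, 3, 4}  B5 = {0, 4, 5}  B6 = {0, 4, 7}
Tree: B1–B2, B1–B3, B3–B4, B1–B5, B5–B6

Each bag holds 3 vertices, so the decomposition has width 2, which upper-bounds the treewidth. Conversely, {0, 4, 5} is a clique of size 3, and the vertices of any clique must share a bag in every tree decomposition; so some bag has ≥ 3 vertices and tw(G) ≥ 2. Therefore the treewidth is 2.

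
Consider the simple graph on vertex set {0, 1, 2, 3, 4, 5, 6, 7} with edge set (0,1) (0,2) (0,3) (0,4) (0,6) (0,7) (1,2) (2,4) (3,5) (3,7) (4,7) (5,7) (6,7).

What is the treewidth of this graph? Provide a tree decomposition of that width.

Every bag has size at most 3, so the width is 3 − 1 = 2 and tw(G) ≤ 2. On the other hand G contains the 3-clique {0, 1, 2}. A clique must lie in a single bag of any decomposition, so no decomposition can have width below 2. Combining the bounds, tw(G) = 2.

Treewidth 2.
One optimal decomposition is:
Bags: B1 = {0, 3, 7}  B2 = {0, 6, 7}  B3 = {0, 4, 7}  B4 = {0, 2, 4}  B5 = {0, 1, 2}  B6 = {3, 5, 7}
Tree: B1–B2, B2–B3, B3–B4, B4–B5, B1–B6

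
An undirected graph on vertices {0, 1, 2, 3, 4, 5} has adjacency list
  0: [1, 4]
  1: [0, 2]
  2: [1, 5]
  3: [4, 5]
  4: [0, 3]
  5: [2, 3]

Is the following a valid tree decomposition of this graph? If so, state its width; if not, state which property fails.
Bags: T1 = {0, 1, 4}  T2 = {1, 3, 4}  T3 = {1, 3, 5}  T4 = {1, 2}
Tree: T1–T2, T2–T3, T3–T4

No — edge (5,2) lies in no bag.

A tree decomposition must satisfy three properties: every vertex lies in some bag; for every edge, both endpoints lie together in some bag; and for every vertex, the bags containing it form a connected subtree. Here edge (5,2) lies in no bag, so the decomposition is invalid.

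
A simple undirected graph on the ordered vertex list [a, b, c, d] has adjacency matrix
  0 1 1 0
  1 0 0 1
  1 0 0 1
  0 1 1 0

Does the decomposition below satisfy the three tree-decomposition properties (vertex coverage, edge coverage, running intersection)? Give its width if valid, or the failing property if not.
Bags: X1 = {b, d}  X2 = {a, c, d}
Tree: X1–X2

A tree decomposition must satisfy three properties: every vertex lies in some bag; for every edge, both endpoints lie together in some bag; and for every vertex, the bags containing it form a connected subtree. Here edge (a,b) lies in no bag, so the decomposition is invalid.

No — edge (a,b) lies in no bag.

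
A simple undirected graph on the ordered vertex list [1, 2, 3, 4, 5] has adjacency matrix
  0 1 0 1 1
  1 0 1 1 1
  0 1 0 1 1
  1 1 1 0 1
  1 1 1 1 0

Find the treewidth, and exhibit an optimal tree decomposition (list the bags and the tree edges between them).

The largest bag has 4 vertices, giving width 3; this decomposition certifies tw(G) ≤ 3. On the other hand G contains the 4-clique {1, 2, 4, 5}. A clique must lie in a single bag of any decomposition, so no decomposition can have width below 3. Hence tw(G) = 3 exactly.

Treewidth 3.
Bags: B1 = {1, 2, 4, 5}  B2 = {2, 3, 4, 5}
Tree: B1–B2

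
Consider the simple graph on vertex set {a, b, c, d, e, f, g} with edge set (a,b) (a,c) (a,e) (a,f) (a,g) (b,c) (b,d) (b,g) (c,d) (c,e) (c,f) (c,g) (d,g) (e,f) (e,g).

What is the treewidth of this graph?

3

A width-3 tree decomposition is:
Bags: B1 = {a, b, c, g}  B2 = {b, c, d, g}  B3 = {a, c, e, g}  B4 = {a, c, e, f}
Tree: B1–B2, B1–B3, B3–B4
Every bag has size at most 4, so the width is 4 − 1 = 3 and tw(G) ≤ 3. Conversely, {b, c, d, g} is a clique of size 4, and the vertices of any clique must share a bag in every tree decomposition; so some bag has ≥ 4 vertices and tw(G) ≥ 3. Hence tw(G) = 3 exactly.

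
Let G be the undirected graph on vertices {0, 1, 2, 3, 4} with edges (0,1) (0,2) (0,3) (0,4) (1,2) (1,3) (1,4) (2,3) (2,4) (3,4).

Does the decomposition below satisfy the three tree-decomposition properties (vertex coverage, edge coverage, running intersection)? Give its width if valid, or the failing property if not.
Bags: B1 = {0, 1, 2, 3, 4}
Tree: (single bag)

Yes; width 4.

Every vertex of G appears in some bag (union = {0, 1, 2, 3, 4}); every edge is covered by a bag; and for each vertex v the set of bags containing v is connected in the bag tree. The decomposition is therefore valid. The largest bag has 5 vertices, so the width is 4.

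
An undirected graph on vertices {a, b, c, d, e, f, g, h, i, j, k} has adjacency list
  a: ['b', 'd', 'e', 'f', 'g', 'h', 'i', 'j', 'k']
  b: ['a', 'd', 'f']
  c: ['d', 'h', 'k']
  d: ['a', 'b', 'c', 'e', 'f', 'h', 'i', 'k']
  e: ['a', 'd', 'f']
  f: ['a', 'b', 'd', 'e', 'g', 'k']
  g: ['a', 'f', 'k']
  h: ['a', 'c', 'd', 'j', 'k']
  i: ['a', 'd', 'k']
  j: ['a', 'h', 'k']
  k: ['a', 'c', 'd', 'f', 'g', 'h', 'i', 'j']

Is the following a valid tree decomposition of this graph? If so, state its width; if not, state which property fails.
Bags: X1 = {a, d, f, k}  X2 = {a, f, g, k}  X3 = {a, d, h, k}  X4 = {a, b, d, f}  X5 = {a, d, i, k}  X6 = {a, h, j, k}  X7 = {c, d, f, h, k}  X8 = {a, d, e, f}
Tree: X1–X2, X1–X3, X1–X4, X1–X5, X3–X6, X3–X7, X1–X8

No — bags containing vertex f are not connected in the tree.

A tree decomposition must satisfy three properties: every vertex lies in some bag; for every edge, both endpoints lie together in some bag; and for every vertex, the bags containing it form a connected subtree. Here bags containing vertex f are not connected in the tree, so the decomposition is invalid.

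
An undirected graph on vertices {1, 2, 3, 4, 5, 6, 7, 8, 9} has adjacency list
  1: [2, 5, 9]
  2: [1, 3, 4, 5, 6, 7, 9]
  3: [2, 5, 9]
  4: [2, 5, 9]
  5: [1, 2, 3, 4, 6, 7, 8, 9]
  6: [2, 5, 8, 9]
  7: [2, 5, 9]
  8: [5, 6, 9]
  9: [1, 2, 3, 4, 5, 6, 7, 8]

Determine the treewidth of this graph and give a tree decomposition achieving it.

Treewidth 3.
One optimal decomposition is:
Bags: B1 = {2, 5, 6, 9}  B2 = {1, 2, 5, 9}  B3 = {2, 4, 5, 9}  B4 = {2, 3, 5, 9}  B5 = {5, 6, 8, 9}  B6 = {2, 5, 7, 9}
Tree: B1–B2, B2–B3, B3–B4, B1–B5, B1–B6

Each bag holds 4 vertices, so the decomposition has width 3, which upper-bounds the treewidth. On the other hand G contains the 4-clique {5, 6, 8, 9}. A clique must lie in a single bag of any decomposition, so no decomposition can have width below 3. Combining the bounds, tw(G) = 3.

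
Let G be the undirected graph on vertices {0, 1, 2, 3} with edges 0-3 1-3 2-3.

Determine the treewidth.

1

A width-1 tree decomposition is:
Bags: B1 = {0, 3}  B2 = {2, 3}  B3 = {1, 3}
Tree: B1–B2, B1–B3
The largest bag has 2 vertices, giving width 1; this decomposition certifies tw(G) ≤ 1. G has an edge, so its treewidth is at least 1. The upper and lower bounds meet at 1, so that is the treewidth.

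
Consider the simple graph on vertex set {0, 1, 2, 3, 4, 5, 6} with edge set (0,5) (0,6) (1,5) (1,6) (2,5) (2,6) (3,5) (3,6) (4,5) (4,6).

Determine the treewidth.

A width-2 tree decomposition is:
Bags: B1 = {4, 5, 6}  B2 = {1, 5, 6}  B3 = {3, 5, 6}  B4 = {2, 5, 6}  B5 = {0, 5, 6}
Tree: B1–B2, B2–B3, B3–B4, B4–B5
The largest bag has 3 vertices, giving width 2; this decomposition certifies tw(G) ≤ 2. The edges 5–4–6–1–5 form a cycle, so G is not a tree and its treewidth is at least 2. Hence tw(G) = 2 exactly.

2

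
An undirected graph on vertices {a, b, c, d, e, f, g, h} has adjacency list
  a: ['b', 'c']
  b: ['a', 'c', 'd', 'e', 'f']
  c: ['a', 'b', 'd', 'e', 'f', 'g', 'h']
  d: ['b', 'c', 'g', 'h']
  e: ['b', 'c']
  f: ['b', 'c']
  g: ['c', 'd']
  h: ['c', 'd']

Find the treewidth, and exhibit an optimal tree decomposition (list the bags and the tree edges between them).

Each bag holds 3 vertices, so the decomposition has width 2, which upper-bounds the treewidth. On the other hand G contains the 3-clique {c, d, g}. A clique must lie in a single bag of any decomposition, so no decomposition can have width below 2. Therefore the treewidth is 2.

Treewidth 2.
Bags: B1 = {b, c, e}  B2 = {b, c, d}  B3 = {c, d, g}  B4 = {b, c, f}  B5 = {c, d, h}  B6 = {a, b, c}
Tree: B1–B2, B2–B3, B1–B4, B3–B5, B1–B6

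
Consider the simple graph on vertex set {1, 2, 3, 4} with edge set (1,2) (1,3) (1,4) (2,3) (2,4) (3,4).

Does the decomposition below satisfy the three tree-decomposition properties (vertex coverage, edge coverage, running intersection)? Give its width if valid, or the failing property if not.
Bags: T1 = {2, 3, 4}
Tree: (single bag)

No — vertex 1 appears in no bag.

A tree decomposition must satisfy three properties: every vertex lies in some bag; for every edge, both endpoints lie together in some bag; and for every vertex, the bags containing it form a connected subtree. Here vertex 1 appears in no bag, so the decomposition is invalid.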